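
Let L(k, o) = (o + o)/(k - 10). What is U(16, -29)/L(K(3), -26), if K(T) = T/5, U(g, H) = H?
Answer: -1363/260 ≈ -5.2423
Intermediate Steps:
K(T) = T/5 (K(T) = T*(⅕) = T/5)
L(k, o) = 2*o/(-10 + k) (L(k, o) = (2*o)/(-10 + k) = 2*o/(-10 + k))
U(16, -29)/L(K(3), -26) = -29/(2*(-26)/(-10 + (⅕)*3)) = -29/(2*(-26)/(-10 + ⅗)) = -29/(2*(-26)/(-47/5)) = -29/(2*(-26)*(-5/47)) = -29/260/47 = -29*47/260 = -1363/260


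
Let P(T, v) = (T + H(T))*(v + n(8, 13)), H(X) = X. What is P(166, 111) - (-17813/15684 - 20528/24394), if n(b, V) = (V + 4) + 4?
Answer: 8383810754089/191297748 ≈ 43826.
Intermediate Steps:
n(b, V) = 8 + V (n(b, V) = (4 + V) + 4 = 8 + V)
P(T, v) = 2*T*(21 + v) (P(T, v) = (T + T)*(v + (8 + 13)) = (2*T)*(v + 21) = (2*T)*(21 + v) = 2*T*(21 + v))
P(166, 111) - (-17813/15684 - 20528/24394) = 2*166*(21 + 111) - (-17813/15684 - 20528/24394) = 2*166*132 - (-17813*1/15684 - 20528*1/24394) = 43824 - (-17813/15684 - 10264/12197) = 43824 - 1*(-378245737/191297748) = 43824 + 378245737/191297748 = 8383810754089/191297748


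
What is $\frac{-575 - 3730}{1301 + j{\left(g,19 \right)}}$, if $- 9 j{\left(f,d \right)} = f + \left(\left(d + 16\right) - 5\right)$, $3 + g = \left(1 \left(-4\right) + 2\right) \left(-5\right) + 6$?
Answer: $- \frac{38745}{11666} \approx -3.3212$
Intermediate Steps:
$g = 13$ ($g = -3 + \left(\left(1 \left(-4\right) + 2\right) \left(-5\right) + 6\right) = -3 + \left(\left(-4 + 2\right) \left(-5\right) + 6\right) = -3 + \left(\left(-2\right) \left(-5\right) + 6\right) = -3 + \left(10 + 6\right) = -3 + 16 = 13$)
$j{\left(f,d \right)} = - \frac{11}{9} - \frac{d}{9} - \frac{f}{9}$ ($j{\left(f,d \right)} = - \frac{f + \left(\left(d + 16\right) - 5\right)}{9} = - \frac{f + \left(\left(16 + d\right) - 5\right)}{9} = - \frac{f + \left(11 + d\right)}{9} = - \frac{11 + d + f}{9} = - \frac{11}{9} - \frac{d}{9} - \frac{f}{9}$)
$\frac{-575 - 3730}{1301 + j{\left(g,19 \right)}} = \frac{-575 - 3730}{1301 - \frac{43}{9}} = - \frac{4305}{1301 - \frac{43}{9}} = - \frac{4305}{\frac{11666}{9}} = \left(-4305\right) \frac{9}{11666} = - \frac{38745}{11666}$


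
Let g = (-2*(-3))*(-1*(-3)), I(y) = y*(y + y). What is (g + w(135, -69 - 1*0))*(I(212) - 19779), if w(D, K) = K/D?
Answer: 55175783/45 ≈ 1.2261e+6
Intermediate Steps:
I(y) = 2*y² (I(y) = y*(2*y) = 2*y²)
g = 18 (g = 6*3 = 18)
(g + w(135, -69 - 1*0))*(I(212) - 19779) = (18 + (-69 - 1*0)/135)*(2*212² - 19779) = (18 + (-69 + 0)*(1/135))*(2*44944 - 19779) = (18 - 69*1/135)*(89888 - 19779) = (18 - 23/45)*70109 = (787/45)*70109 = 55175783/45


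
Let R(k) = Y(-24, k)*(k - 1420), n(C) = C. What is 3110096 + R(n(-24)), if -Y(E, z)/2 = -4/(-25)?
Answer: 77763952/25 ≈ 3.1106e+6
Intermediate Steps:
Y(E, z) = -8/25 (Y(E, z) = -(-8)/(-25) = -(-8)*(-1)/25 = -2*4/25 = -8/25)
R(k) = 2272/5 - 8*k/25 (R(k) = -8*(k - 1420)/25 = -8*(-1420 + k)/25 = 2272/5 - 8*k/25)
3110096 + R(n(-24)) = 3110096 + (2272/5 - 8/25*(-24)) = 3110096 + (2272/5 + 192/25) = 3110096 + 11552/25 = 77763952/25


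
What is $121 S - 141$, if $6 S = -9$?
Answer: $- \frac{645}{2} \approx -322.5$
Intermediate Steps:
$S = - \frac{3}{2}$ ($S = \frac{1}{6} \left(-9\right) = - \frac{3}{2} \approx -1.5$)
$121 S - 141 = 121 \left(- \frac{3}{2}\right) - 141 = - \frac{363}{2} - 141 = - \frac{645}{2}$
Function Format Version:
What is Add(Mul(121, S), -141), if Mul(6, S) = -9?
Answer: Rational(-645, 2) ≈ -322.50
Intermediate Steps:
S = Rational(-3, 2) (S = Mul(Rational(1, 6), -9) = Rational(-3, 2) ≈ -1.5000)
Add(Mul(121, S), -141) = Add(Mul(121, Rational(-3, 2)), -141) = Add(Rational(-363, 2), -141) = Rational(-645, 2)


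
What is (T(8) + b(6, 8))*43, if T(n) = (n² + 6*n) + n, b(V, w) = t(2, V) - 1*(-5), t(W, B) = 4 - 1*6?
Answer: 5289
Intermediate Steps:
t(W, B) = -2 (t(W, B) = 4 - 6 = -2)
b(V, w) = 3 (b(V, w) = -2 - 1*(-5) = -2 + 5 = 3)
T(n) = n² + 7*n
(T(8) + b(6, 8))*43 = (8*(7 + 8) + 3)*43 = (8*15 + 3)*43 = (120 + 3)*43 = 123*43 = 5289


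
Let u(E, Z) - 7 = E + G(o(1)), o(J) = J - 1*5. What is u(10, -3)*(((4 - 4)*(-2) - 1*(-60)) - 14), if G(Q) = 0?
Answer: 782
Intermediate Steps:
o(J) = -5 + J (o(J) = J - 5 = -5 + J)
u(E, Z) = 7 + E (u(E, Z) = 7 + (E + 0) = 7 + E)
u(10, -3)*(((4 - 4)*(-2) - 1*(-60)) - 14) = (7 + 10)*(((4 - 4)*(-2) - 1*(-60)) - 14) = 17*((0*(-2) + 60) - 14) = 17*((0 + 60) - 14) = 17*(60 - 14) = 17*46 = 782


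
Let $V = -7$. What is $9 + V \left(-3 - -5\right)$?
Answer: $-5$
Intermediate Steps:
$9 + V \left(-3 - -5\right) = 9 - 7 \left(-3 - -5\right) = 9 - 7 \left(-3 + 5\right) = 9 - 14 = -5$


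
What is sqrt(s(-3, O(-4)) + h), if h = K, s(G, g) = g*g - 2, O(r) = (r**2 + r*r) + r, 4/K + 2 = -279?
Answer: sqrt(61746378)/281 ≈ 27.964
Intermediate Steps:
K = -4/281 (K = 4/(-2 - 279) = 4/(-281) = 4*(-1/281) = -4/281 ≈ -0.014235)
O(r) = r + 2*r**2 (O(r) = (r**2 + r**2) + r = 2*r**2 + r = r + 2*r**2)
s(G, g) = -2 + g**2 (s(G, g) = g**2 - 2 = -2 + g**2)
h = -4/281 ≈ -0.014235
sqrt(s(-3, O(-4)) + h) = sqrt((-2 + (-4*(1 + 2*(-4)))**2) - 4/281) = sqrt((-2 + (-4*(1 - 8))**2) - 4/281) = sqrt((-2 + (-4*(-7))**2) - 4/281) = sqrt((-2 + 28**2) - 4/281) = sqrt((-2 + 784) - 4/281) = sqrt(782 - 4/281) = sqrt(219738/281) = sqrt(61746378)/281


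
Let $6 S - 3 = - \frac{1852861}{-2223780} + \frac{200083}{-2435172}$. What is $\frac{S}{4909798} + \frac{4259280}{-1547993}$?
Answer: $- \frac{9437131594791002245378517}{3429831878830450887560520} \approx -2.7515$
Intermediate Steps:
$S = \frac{282124375331}{451273899180}$ ($S = \frac{1}{2} + \frac{- \frac{1852861}{-2223780} + \frac{200083}{-2435172}}{6} = \frac{1}{2} + \frac{\left(-1852861\right) \left(- \frac{1}{2223780}\right) + 200083 \left(- \frac{1}{2435172}\right)}{6} = \frac{1}{2} + \frac{\frac{1852861}{2223780} - \frac{200083}{2435172}}{6} = \frac{1}{2} + \frac{1}{6} \cdot \frac{56487425741}{75212316530} = \frac{1}{2} + \frac{56487425741}{451273899180} = \frac{282124375331}{451273899180} \approx 0.62517$)
$\frac{S}{4909798} + \frac{4259280}{-1547993} = \frac{282124375331}{451273899180 \cdot 4909798} + \frac{4259280}{-1547993} = \frac{282124375331}{451273899180} \cdot \frac{1}{4909798} + 4259280 \left(- \frac{1}{1547993}\right) = \frac{282124375331}{2215663687646165640} - \frac{4259280}{1547993} = - \frac{9437131594791002245378517}{3429831878830450887560520}$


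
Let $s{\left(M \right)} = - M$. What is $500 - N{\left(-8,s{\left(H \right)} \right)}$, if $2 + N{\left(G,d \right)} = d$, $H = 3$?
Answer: $505$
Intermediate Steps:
$N{\left(G,d \right)} = -2 + d$
$500 - N{\left(-8,s{\left(H \right)} \right)} = 500 - \left(-2 - 3\right) = 500 - -5 = 500 + 5 = 505$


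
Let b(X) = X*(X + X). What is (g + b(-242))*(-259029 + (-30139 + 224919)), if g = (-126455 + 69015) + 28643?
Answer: -5675178419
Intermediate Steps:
b(X) = 2*X**2 (b(X) = X*(2*X) = 2*X**2)
g = -28797 (g = -57440 + 28643 = -28797)
(g + b(-242))*(-259029 + (-30139 + 224919)) = (-28797 + 2*(-242)**2)*(-259029 + (-30139 + 224919)) = (-28797 + 2*58564)*(-259029 + 194780) = (-28797 + 117128)*(-64249) = 88331*(-64249) = -5675178419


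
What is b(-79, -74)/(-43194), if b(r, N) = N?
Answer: 37/21597 ≈ 0.0017132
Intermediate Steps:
b(-79, -74)/(-43194) = -74/(-43194) = -74*(-1/43194) = 37/21597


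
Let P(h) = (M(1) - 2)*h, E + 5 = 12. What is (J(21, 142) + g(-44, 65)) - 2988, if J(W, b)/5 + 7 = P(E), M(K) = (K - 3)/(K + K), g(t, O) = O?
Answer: -3063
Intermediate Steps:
E = 7 (E = -5 + 12 = 7)
M(K) = (-3 + K)/(2*K) (M(K) = (-3 + K)/((2*K)) = (-3 + K)*(1/(2*K)) = (-3 + K)/(2*K))
P(h) = -3*h (P(h) = ((½)*(-3 + 1)/1 - 2)*h = ((½)*1*(-2) - 2)*h = (-1 - 2)*h = -3*h)
J(W, b) = -140 (J(W, b) = -35 + 5*(-3*7) = -35 + 5*(-21) = -35 - 105 = -140)
(J(21, 142) + g(-44, 65)) - 2988 = (-140 + 65) - 2988 = -75 - 2988 = -3063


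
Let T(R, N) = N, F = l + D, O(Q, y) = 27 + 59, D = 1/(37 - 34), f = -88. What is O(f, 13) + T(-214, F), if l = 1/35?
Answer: 9068/105 ≈ 86.362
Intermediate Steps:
D = 1/3 ≈ 0.33333
l = 1/35 ≈ 0.028571
O(Q, y) = 86
F = 38/105 (F = 1/35 + 1/3 = 38/105 ≈ 0.36190)
O(f, 13) + T(-214, F) = 86 + 38/105 = 9068/105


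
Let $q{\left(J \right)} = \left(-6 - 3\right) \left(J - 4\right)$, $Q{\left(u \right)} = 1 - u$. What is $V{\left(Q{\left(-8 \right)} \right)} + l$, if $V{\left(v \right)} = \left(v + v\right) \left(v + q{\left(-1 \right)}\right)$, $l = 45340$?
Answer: $46312$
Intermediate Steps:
$q{\left(J \right)} = 36 - 9 J$ ($q{\left(J \right)} = - 9 \left(-4 + J\right) = 36 - 9 J$)
$V{\left(v \right)} = 2 v \left(45 + v\right)$ ($V{\left(v \right)} = \left(v + v\right) \left(v + \left(36 - -9\right)\right) = 2 v \left(v + \left(36 + 9\right)\right) = 2 v \left(v + 45\right) = 2 v \left(45 + v\right)$)
$V{\left(Q{\left(-8 \right)} \right)} + l = 2 \left(1 - -8\right) \left(45 + \left(1 - -8\right)\right) + 45340 = 2 \left(1 + 8\right) \left(45 + \left(1 + 8\right)\right) + 45340 = 2 \cdot 9 \left(45 + 9\right) + 45340 = 2 \cdot 9 \cdot 54 + 45340 = 972 + 45340 = 46312$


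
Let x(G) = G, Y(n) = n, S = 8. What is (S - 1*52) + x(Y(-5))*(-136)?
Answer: 636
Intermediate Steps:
(S - 1*52) + x(Y(-5))*(-136) = (8 - 1*52) - 5*(-136) = (8 - 52) + 680 = -44 + 680 = 636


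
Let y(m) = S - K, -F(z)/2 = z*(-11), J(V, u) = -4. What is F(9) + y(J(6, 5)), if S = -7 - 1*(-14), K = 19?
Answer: 186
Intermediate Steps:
S = 7 (S = -7 + 14 = 7)
F(z) = 22*z (F(z) = -2*z*(-11) = -(-22)*z = 22*z)
y(m) = -12 (y(m) = 7 - 1*19 = 7 - 19 = -12)
F(9) + y(J(6, 5)) = 22*9 - 12 = 198 - 12 = 186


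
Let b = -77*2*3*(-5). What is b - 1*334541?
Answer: -332231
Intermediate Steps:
b = 2310 (b = -462*(-5) = -77*(-30) = 2310)
b - 1*334541 = 2310 - 1*334541 = 2310 - 334541 = -332231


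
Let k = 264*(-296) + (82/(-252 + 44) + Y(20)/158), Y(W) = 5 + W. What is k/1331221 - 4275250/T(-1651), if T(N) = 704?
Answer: -2922512124412267/481241716384 ≈ -6072.9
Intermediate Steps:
k = -642033043/8216 (k = 264*(-296) + (82/(-252 + 44) + (5 + 20)/158) = -78144 + (82/(-208) + 25*(1/158)) = -78144 + (82*(-1/208) + 25/158) = -78144 + (-41/104 + 25/158) = -78144 - 1939/8216 = -642033043/8216 ≈ -78144.)
k/1331221 - 4275250/T(-1651) = -642033043/8216/1331221 - 4275250/704 = -642033043/8216*1/1331221 - 4275250*1/704 = -642033043/10937311736 - 2137625/352 = -2922512124412267/481241716384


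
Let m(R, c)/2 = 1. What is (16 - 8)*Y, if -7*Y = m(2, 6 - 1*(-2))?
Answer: -16/7 ≈ -2.2857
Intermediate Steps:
m(R, c) = 2 (m(R, c) = 2*1 = 2)
Y = -2/7 (Y = -⅐*2 = -2/7 ≈ -0.28571)
(16 - 8)*Y = (16 - 8)*(-2/7) = 8*(-2/7) = -16/7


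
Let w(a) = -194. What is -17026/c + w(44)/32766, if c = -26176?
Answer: 138198943/214420704 ≈ 0.64452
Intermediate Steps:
-17026/c + w(44)/32766 = -17026/(-26176) - 194/32766 = -17026*(-1/26176) - 194*1/32766 = 8513/13088 - 97/16383 = 138198943/214420704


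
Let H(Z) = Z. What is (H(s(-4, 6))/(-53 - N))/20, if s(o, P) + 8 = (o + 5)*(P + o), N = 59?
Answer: 3/1120 ≈ 0.0026786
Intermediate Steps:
s(o, P) = -8 + (5 + o)*(P + o) (s(o, P) = -8 + (o + 5)*(P + o) = -8 + (5 + o)*(P + o))
(H(s(-4, 6))/(-53 - N))/20 = ((-8 + (-4)² + 5*6 + 5*(-4) + 6*(-4))/(-53 - 1*59))/20 = ((-8 + 16 + 30 - 20 - 24)/(-53 - 59))*(1/20) = -6/(-112)*(1/20) = -6*(-1/112)*(1/20) = (3/56)*(1/20) = 3/1120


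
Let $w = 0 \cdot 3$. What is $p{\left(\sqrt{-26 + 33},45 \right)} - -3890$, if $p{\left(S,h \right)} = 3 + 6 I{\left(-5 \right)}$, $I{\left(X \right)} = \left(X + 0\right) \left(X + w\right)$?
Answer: $4043$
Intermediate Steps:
$w = 0$
$I{\left(X \right)} = X^{2}$ ($I{\left(X \right)} = \left(X + 0\right) \left(X + 0\right) = X X = X^{2}$)
$p{\left(S,h \right)} = 153$ ($p{\left(S,h \right)} = 3 + 6 \left(-5\right)^{2} = 3 + 6 \cdot 25 = 3 + 150 = 153$)
$p{\left(\sqrt{-26 + 33},45 \right)} - -3890 = 153 - -3890 = 153 + 3890 = 4043$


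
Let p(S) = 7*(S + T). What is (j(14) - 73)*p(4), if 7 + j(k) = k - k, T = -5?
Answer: 560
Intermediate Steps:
j(k) = -7 (j(k) = -7 + (k - k) = -7 + 0 = -7)
p(S) = -35 + 7*S (p(S) = 7*(S - 5) = 7*(-5 + S) = -35 + 7*S)
(j(14) - 73)*p(4) = (-7 - 73)*(-35 + 7*4) = -80*(-35 + 28) = -80*(-7) = 560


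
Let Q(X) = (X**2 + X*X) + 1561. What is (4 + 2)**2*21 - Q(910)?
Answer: -1657005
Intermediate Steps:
Q(X) = 1561 + 2*X**2 (Q(X) = (X**2 + X**2) + 1561 = 2*X**2 + 1561 = 1561 + 2*X**2)
(4 + 2)**2*21 - Q(910) = (4 + 2)**2*21 - (1561 + 2*910**2) = 6**2*21 - (1561 + 2*828100) = 36*21 - (1561 + 1656200) = 756 - 1*1657761 = 756 - 1657761 = -1657005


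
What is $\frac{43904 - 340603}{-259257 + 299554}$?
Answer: $- \frac{296699}{40297} \approx -7.3628$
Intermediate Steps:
$\frac{43904 - 340603}{-259257 + 299554} = - \frac{296699}{40297}$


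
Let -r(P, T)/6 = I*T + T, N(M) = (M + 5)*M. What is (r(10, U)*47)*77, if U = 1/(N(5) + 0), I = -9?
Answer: 86856/25 ≈ 3474.2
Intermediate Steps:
N(M) = M*(5 + M) (N(M) = (5 + M)*M = M*(5 + M))
U = 1/50 (U = 1/(5*(5 + 5) + 0) = 1/(5*10 + 0) = 1/(50 + 0) = 1/50 ≈ 0.020000)
r(P, T) = 48*T (r(P, T) = -6*(-9*T + T) = -(-48)*T = 48*T)
(r(10, U)*47)*77 = ((48*(1/50))*47)*77 = ((24/25)*47)*77 = (1128/25)*77 = 86856/25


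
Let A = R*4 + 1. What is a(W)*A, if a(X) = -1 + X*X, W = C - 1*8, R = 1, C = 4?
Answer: 75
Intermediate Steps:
A = 5 (A = 1*4 + 1 = 4 + 1 = 5)
W = -4 (W = 4 - 1*8 = 4 - 8 = -4)
a(X) = -1 + X²
a(W)*A = (-1 + (-4)²)*5 = (-1 + 16)*5 = 15*5 = 75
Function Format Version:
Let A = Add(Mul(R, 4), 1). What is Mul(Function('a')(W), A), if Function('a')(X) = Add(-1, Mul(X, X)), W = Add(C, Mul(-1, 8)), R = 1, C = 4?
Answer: 75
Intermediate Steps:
A = 5 (A = Add(Mul(1, 4), 1) = Add(4, 1) = 5)
W = -4 (W = Add(4, Mul(-1, 8)) = Add(4, -8) = -4)
Function('a')(X) = Add(-1, Pow(X, 2))
Mul(Function('a')(W), A) = Mul(Add(-1, Pow(-4, 2)), 5) = Mul(Add(-1, 16), 5) = Mul(15, 5) = 75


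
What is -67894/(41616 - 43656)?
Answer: 33947/1020 ≈ 33.281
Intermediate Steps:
-67894/(41616 - 43656) = -67894/(-2040) = -67894*(-1/2040) = 33947/1020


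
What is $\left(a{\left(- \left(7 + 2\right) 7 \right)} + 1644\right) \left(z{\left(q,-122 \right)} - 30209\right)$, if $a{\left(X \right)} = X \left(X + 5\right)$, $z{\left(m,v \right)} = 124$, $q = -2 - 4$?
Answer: $-159390330$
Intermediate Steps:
$q = -6$ ($q = -2 - 4 = -6$)
$a{\left(X \right)} = X \left(5 + X\right)$
$\left(a{\left(- \left(7 + 2\right) 7 \right)} + 1644\right) \left(z{\left(q,-122 \right)} - 30209\right) = \left(- \left(7 + 2\right) 7 \left(5 - \left(7 + 2\right) 7\right) + 1644\right) \left(124 - 30209\right) = \left(- 9 \cdot 7 \left(5 - 9 \cdot 7\right) + 1644\right) \left(-30085\right) = \left(\left(-1\right) 63 \left(5 - 63\right) + 1644\right) \left(-30085\right) = \left(- 63 \left(5 - 63\right) + 1644\right) \left(-30085\right) = \left(\left(-63\right) \left(-58\right) + 1644\right) \left(-30085\right) = \left(3654 + 1644\right) \left(-30085\right) = 5298 \left(-30085\right) = -159390330$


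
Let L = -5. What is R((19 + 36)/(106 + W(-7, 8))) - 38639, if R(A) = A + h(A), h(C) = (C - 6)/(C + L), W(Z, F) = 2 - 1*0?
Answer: -2023820101/52380 ≈ -38637.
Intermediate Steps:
W(Z, F) = 2 (W(Z, F) = 2 + 0 = 2)
h(C) = (-6 + C)/(-5 + C) (h(C) = (C - 6)/(C - 5) = (-6 + C)/(-5 + C))
R(A) = A + (-6 + A)/(-5 + A)
R((19 + 36)/(106 + W(-7, 8))) - 38639 = (-6 + (19 + 36)/(106 + 2) + ((19 + 36)/(106 + 2))*(-5 + (19 + 36)/(106 + 2)))/(-5 + (19 + 36)/(106 + 2)) - 38639 = (-6 + 55/108 + (55/108)*(-5 + 55/108))/(-5 + 55/108) - 38639 = (-6 + 55*(1/108) + (55*(1/108))*(-5 + 55*(1/108)))/(-5 + 55*(1/108)) - 38639 = (-6 + 55/108 + 55*(-5 + 55/108)/108)/(-5 + 55/108) - 38639 = (-6 + 55/108 + (55/108)*(-485/108))/(-485/108) - 38639 = -108*(-6 + 55/108 - 26675/11664)/485 - 38639 = -108/485*(-90719/11664) - 38639 = 90719/52380 - 38639 = -2023820101/52380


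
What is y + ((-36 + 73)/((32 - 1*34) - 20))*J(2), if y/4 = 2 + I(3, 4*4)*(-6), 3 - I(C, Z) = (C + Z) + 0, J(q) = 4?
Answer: 4238/11 ≈ 385.27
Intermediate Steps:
I(C, Z) = 3 - C - Z (I(C, Z) = 3 - ((C + Z) + 0) = 3 - (C + Z) = 3 + (-C - Z) = 3 - C - Z)
y = 392 (y = 4*(2 + (3 - 1*3 - 4*4)*(-6)) = 4*(2 + (3 - 3 - 1*16)*(-6)) = 4*(2 + (3 - 3 - 16)*(-6)) = 4*(2 - 16*(-6)) = 4*(2 + 96) = 4*98 = 392)
y + ((-36 + 73)/((32 - 1*34) - 20))*J(2) = 392 + ((-36 + 73)/((32 - 1*34) - 20))*4 = 392 + (37/((32 - 34) - 20))*4 = 392 + (37/(-2 - 20))*4 = 392 + (37/(-22))*4 = 392 + (37*(-1/22))*4 = 392 - 37/22*4 = 392 - 74/11 = 4238/11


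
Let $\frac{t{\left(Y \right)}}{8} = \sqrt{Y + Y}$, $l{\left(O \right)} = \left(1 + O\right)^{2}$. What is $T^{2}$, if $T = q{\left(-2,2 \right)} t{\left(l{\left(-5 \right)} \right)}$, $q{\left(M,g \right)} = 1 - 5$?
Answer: $32768$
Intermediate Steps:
$q{\left(M,g \right)} = -4$ ($q{\left(M,g \right)} = 1 - 5 = -4$)
$t{\left(Y \right)} = 8 \sqrt{2} \sqrt{Y}$ ($t{\left(Y \right)} = 8 \sqrt{Y + Y} = 8 \sqrt{2 Y} = 8 \sqrt{2} \sqrt{Y}$)
$T = - 128 \sqrt{2}$ ($T = - 4 \cdot 8 \sqrt{2} \sqrt{\left(1 - 5\right)^{2}} = - 4 \cdot 8 \sqrt{2} \sqrt{\left(-4\right)^{2}} = - 4 \cdot 8 \sqrt{2} \sqrt{16} = - 4 \cdot 8 \sqrt{2} \cdot 4 = - 4 \cdot 32 \sqrt{2} = - 128 \sqrt{2} \approx -181.02$)
$T^{2} = \left(- 128 \sqrt{2}\right)^{2} = 32768$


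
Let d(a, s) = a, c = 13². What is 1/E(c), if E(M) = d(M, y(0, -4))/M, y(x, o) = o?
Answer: 1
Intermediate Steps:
c = 169
E(M) = 1 (E(M) = M/M = 1)
1/E(c) = 1/1 = 1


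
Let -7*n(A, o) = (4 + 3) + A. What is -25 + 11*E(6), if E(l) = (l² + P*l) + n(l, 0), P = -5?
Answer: 144/7 ≈ 20.571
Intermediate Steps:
n(A, o) = -1 - A/7 (n(A, o) = -((4 + 3) + A)/7 = -(7 + A)/7 = -1 - A/7)
E(l) = -1 + l² - 36*l/7 (E(l) = (l² - 5*l) + (-1 - l/7) = -1 + l² - 36*l/7)
-25 + 11*E(6) = -25 + 11*(-1 + 6² - 36/7*6) = -25 + 11*(-1 + 36 - 216/7) = -25 + 11*(29/7) = -25 + 319/7 = 144/7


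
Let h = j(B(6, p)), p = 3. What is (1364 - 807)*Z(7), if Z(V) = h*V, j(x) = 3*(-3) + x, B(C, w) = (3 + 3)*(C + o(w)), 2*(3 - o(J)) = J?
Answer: 140364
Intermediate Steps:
o(J) = 3 - J/2
B(C, w) = 18 - 3*w + 6*C (B(C, w) = (3 + 3)*(C + (3 - w/2)) = 6*(3 + C - w/2) = 18 - 3*w + 6*C)
j(x) = -9 + x
h = 36 (h = -9 + (18 - 3*3 + 6*6) = -9 + (18 - 9 + 36) = -9 + 45 = 36)
Z(V) = 36*V
(1364 - 807)*Z(7) = (1364 - 807)*(36*7) = 557*252 = 140364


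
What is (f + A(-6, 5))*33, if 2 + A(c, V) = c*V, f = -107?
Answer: -4587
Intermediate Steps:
A(c, V) = -2 + V*c (A(c, V) = -2 + c*V = -2 + V*c)
(f + A(-6, 5))*33 = (-107 + (-2 + 5*(-6)))*33 = (-107 + (-2 - 30))*33 = (-107 - 32)*33 = -139*33 = -4587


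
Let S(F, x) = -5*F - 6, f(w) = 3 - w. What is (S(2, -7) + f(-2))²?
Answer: 121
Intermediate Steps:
S(F, x) = -6 - 5*F
(S(2, -7) + f(-2))² = ((-6 - 5*2) + (3 - 1*(-2)))² = ((-6 - 10) + (3 + 2))² = (-16 + 5)² = (-11)² = 121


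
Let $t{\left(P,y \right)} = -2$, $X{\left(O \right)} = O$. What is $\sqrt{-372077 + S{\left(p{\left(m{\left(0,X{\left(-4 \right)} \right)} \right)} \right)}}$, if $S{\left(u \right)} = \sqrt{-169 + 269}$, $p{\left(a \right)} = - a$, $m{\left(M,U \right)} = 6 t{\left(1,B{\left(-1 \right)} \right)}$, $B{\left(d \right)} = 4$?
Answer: $i \sqrt{372067} \approx 609.97 i$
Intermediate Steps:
$m{\left(M,U \right)} = -12$ ($m{\left(M,U \right)} = 6 \left(-2\right) = -12$)
$S{\left(u \right)} = 10$ ($S{\left(u \right)} = \sqrt{100} = 10$)
$\sqrt{-372077 + S{\left(p{\left(m{\left(0,X{\left(-4 \right)} \right)} \right)} \right)}} = \sqrt{-372077 + 10} = \sqrt{-372067} = i \sqrt{372067}$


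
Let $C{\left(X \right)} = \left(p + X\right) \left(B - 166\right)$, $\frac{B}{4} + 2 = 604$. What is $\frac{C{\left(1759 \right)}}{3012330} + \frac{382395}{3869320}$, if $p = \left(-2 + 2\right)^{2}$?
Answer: $\frac{126240400687}{89658990120} \approx 1.408$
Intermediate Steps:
$B = 2408$ ($B = -8 + 4 \cdot 604 = -8 + 2416 = 2408$)
$p = 0$ ($p = 0^{2} = 0$)
$C{\left(X \right)} = 2242 X$ ($C{\left(X \right)} = \left(0 + X\right) \left(2408 - 166\right) = X 2242 = 2242 X$)
$\frac{C{\left(1759 \right)}}{3012330} + \frac{382395}{3869320} = \frac{2242 \cdot 1759}{3012330} + \frac{382395}{3869320} = 3943678 \cdot \frac{1}{3012330} + 382395 \cdot \frac{1}{3869320} = \frac{1971839}{1506165} + \frac{5883}{59528} = \frac{126240400687}{89658990120}$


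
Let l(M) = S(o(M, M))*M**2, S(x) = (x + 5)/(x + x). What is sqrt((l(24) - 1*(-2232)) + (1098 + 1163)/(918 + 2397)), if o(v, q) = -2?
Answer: sqrt(68470935)/195 ≈ 42.434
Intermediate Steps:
S(x) = (5 + x)/(2*x) (S(x) = (5 + x)/((2*x)) = (5 + x)*(1/(2*x)) = (5 + x)/(2*x))
l(M) = -3*M**2/4 (l(M) = ((1/2)*(5 - 2)/(-2))*M**2 = ((1/2)*(-1/2)*3)*M**2 = -3*M**2/4)
sqrt((l(24) - 1*(-2232)) + (1098 + 1163)/(918 + 2397)) = sqrt((-3/4*24**2 - 1*(-2232)) + (1098 + 1163)/(918 + 2397)) = sqrt((-3/4*576 + 2232) + 2261/3315) = sqrt((-432 + 2232) + 2261*(1/3315)) = sqrt(1800 + 133/195) = sqrt(351133/195) = sqrt(68470935)/195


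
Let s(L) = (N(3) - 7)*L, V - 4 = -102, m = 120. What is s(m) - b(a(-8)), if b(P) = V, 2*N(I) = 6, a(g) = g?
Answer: -382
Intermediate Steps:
V = -98 (V = 4 - 102 = -98)
N(I) = 3 (N(I) = (1/2)*6 = 3)
b(P) = -98
s(L) = -4*L (s(L) = (3 - 7)*L = -4*L)
s(m) - b(a(-8)) = -4*120 - 1*(-98) = -480 + 98 = -382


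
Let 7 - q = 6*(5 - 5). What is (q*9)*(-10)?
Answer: -630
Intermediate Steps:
q = 7 (q = 7 - 6*(5 - 5) = 7 - 6*0 = 7 - 1*0 = 7 + 0 = 7)
(q*9)*(-10) = (7*9)*(-10) = 63*(-10) = -630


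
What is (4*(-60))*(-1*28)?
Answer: 6720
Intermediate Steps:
(4*(-60))*(-1*28) = -240*(-28) = 6720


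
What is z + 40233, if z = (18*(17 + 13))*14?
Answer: 47793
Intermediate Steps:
z = 7560 (z = (18*30)*14 = 540*14 = 7560)
z + 40233 = 7560 + 40233 = 47793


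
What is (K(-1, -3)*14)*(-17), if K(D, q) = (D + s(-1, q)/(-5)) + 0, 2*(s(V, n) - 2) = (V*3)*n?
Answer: 2737/5 ≈ 547.40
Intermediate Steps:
s(V, n) = 2 + 3*V*n/2 (s(V, n) = 2 + ((V*3)*n)/2 = 2 + ((3*V)*n)/2 = 2 + (3*V*n)/2 = 2 + 3*V*n/2)
K(D, q) = -⅖ + D + 3*q/10 (K(D, q) = (D + (2 + (3/2)*(-1)*q)/(-5)) + 0 = (D + (2 - 3*q/2)*(-⅕)) + 0 = (D + (-⅖ + 3*q/10)) + 0 = (-⅖ + D + 3*q/10) + 0 = -⅖ + D + 3*q/10)
(K(-1, -3)*14)*(-17) = ((-⅖ - 1 + (3/10)*(-3))*14)*(-17) = ((-⅖ - 1 - 9/10)*14)*(-17) = -23/10*14*(-17) = -161/5*(-17) = 2737/5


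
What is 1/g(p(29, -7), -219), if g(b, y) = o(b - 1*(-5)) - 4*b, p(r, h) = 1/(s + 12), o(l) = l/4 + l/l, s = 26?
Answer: 152/327 ≈ 0.46483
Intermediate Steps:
o(l) = 1 + l/4 (o(l) = l*(¼) + 1 = l/4 + 1 = 1 + l/4)
p(r, h) = 1/38 (p(r, h) = 1/(26 + 12) = 1/38)
g(b, y) = 9/4 - 15*b/4 (g(b, y) = (1 + (b - 1*(-5))/4) - 4*b = (1 + (b + 5)/4) - 4*b = (1 + (5 + b)/4) - 4*b = (1 + (5/4 + b/4)) - 4*b = (9/4 + b/4) - 4*b = 9/4 - 15*b/4)
1/g(p(29, -7), -219) = 1/(9/4 - 15/4*1/38) = 1/(9/4 - 15/152) = 1/(327/152) = 152/327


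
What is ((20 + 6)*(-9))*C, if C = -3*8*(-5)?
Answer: -28080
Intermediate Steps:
C = 120 (C = -24*(-5) = 120)
((20 + 6)*(-9))*C = ((20 + 6)*(-9))*120 = (26*(-9))*120 = -234*120 = -28080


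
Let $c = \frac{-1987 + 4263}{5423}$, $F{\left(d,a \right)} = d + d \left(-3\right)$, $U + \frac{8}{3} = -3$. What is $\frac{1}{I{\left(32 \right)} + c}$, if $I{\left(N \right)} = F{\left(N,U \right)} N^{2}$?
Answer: $- \frac{5423}{355399452} \approx -1.5259 \cdot 10^{-5}$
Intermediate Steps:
$U = - \frac{17}{3}$ ($U = - \frac{8}{3} - 3 = - \frac{17}{3} \approx -5.6667$)
$F{\left(d,a \right)} = - 2 d$ ($F{\left(d,a \right)} = d - 3 d = - 2 d$)
$I{\left(N \right)} = - 2 N^{3}$ ($I{\left(N \right)} = - 2 N N^{2} = - 2 N^{3}$)
$c = \frac{2276}{5423}$ ($c = 2276 \cdot \frac{1}{5423} = \frac{2276}{5423} \approx 0.41969$)
$\frac{1}{I{\left(32 \right)} + c} = \frac{1}{- 2 \cdot 32^{3} + \frac{2276}{5423}} = \frac{1}{\left(-2\right) 32768 + \frac{2276}{5423}} = \frac{1}{-65536 + \frac{2276}{5423}} = \frac{1}{- \frac{355399452}{5423}} = - \frac{5423}{355399452}$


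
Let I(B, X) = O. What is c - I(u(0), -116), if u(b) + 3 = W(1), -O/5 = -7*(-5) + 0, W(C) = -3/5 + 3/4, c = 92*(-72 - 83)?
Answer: -14085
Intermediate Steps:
c = -14260 (c = 92*(-155) = -14260)
W(C) = 3/20 (W(C) = -3*⅕ + 3*(¼) = -⅗ + ¾ = 3/20)
O = -175 (O = -5*(-7*(-5) + 0) = -5*(35 + 0) = -5*35 = -175)
u(b) = -57/20 (u(b) = -3 + 3/20 = -57/20)
I(B, X) = -175
c - I(u(0), -116) = -14260 - 1*(-175) = -14260 + 175 = -14085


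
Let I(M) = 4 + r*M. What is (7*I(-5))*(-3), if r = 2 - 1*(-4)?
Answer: 546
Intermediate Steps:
r = 6 (r = 2 + 4 = 6)
I(M) = 4 + 6*M
(7*I(-5))*(-3) = (7*(4 + 6*(-5)))*(-3) = (7*(4 - 30))*(-3) = (7*(-26))*(-3) = -182*(-3) = 546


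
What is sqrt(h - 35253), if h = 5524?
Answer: I*sqrt(29729) ≈ 172.42*I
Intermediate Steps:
sqrt(h - 35253) = sqrt(5524 - 35253) = sqrt(-29729) = I*sqrt(29729)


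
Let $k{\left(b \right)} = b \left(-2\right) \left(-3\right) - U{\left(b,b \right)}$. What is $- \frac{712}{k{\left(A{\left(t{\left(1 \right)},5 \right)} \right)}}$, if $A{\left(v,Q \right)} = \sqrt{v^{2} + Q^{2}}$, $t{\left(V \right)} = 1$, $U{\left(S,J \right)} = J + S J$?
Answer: $712 + \frac{1780 \sqrt{26}}{13} \approx 1410.2$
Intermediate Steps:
$U{\left(S,J \right)} = J + J S$
$A{\left(v,Q \right)} = \sqrt{Q^{2} + v^{2}}$
$k{\left(b \right)} = 6 b - b \left(1 + b\right)$ ($k{\left(b \right)} = b \left(-2\right) \left(-3\right) - b \left(1 + b\right) = - 2 b \left(-3\right) - b \left(1 + b\right) = 6 b - b \left(1 + b\right)$)
$- \frac{712}{k{\left(A{\left(t{\left(1 \right)},5 \right)} \right)}} = - \frac{712}{\sqrt{5^{2} + 1^{2}} \left(5 - \sqrt{5^{2} + 1^{2}}\right)} = - \frac{712}{\sqrt{25 + 1} \left(5 - \sqrt{25 + 1}\right)} = - \frac{712}{\sqrt{26} \left(5 - \sqrt{26}\right)} = - 712 \frac{\sqrt{26}}{26 \left(5 - \sqrt{26}\right)} = - \frac{356 \sqrt{26}}{13 \left(5 - \sqrt{26}\right)}$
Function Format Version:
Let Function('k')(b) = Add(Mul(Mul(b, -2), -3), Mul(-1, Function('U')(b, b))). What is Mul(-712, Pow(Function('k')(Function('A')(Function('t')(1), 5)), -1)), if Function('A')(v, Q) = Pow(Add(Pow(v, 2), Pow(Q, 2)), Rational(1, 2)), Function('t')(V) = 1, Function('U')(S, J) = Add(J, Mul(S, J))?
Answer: Add(712, Mul(Rational(1780, 13), Pow(26, Rational(1, 2)))) ≈ 1410.2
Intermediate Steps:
Function('U')(S, J) = Add(J, Mul(J, S))
Function('A')(v, Q) = Pow(Add(Pow(Q, 2), Pow(v, 2)), Rational(1, 2))
Function('k')(b) = Add(Mul(6, b), Mul(-1, b, Add(1, b))) (Function('k')(b) = Add(Mul(Mul(b, -2), -3), Mul(-1, Mul(b, Add(1, b)))) = Add(Mul(Mul(-2, b), -3), Mul(-1, b, Add(1, b))) = Add(Mul(6, b), Mul(-1, b, Add(1, b))))
Mul(-712, Pow(Function('k')(Function('A')(Function('t')(1), 5)), -1)) = Mul(-712, Pow(Mul(Pow(Add(Pow(5, 2), Pow(1, 2)), Rational(1, 2)), Add(5, Mul(-1, Pow(Add(Pow(5, 2), Pow(1, 2)), Rational(1, 2))))), -1)) = Mul(-712, Pow(Mul(Pow(Add(25, 1), Rational(1, 2)), Add(5, Mul(-1, Pow(Add(25, 1), Rational(1, 2))))), -1)) = Mul(-712, Pow(Mul(Pow(26, Rational(1, 2)), Add(5, Mul(-1, Pow(26, Rational(1, 2))))), -1)) = Mul(-712, Mul(Rational(1, 26), Pow(26, Rational(1, 2)), Pow(Add(5, Mul(-1, Pow(26, Rational(1, 2)))), -1))) = Mul(Rational(-356, 13), Pow(26, Rational(1, 2)), Pow(Add(5, Mul(-1, Pow(26, Rational(1, 2)))), -1))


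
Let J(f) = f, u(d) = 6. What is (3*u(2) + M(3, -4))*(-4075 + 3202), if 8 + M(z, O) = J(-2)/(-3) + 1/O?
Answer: -36375/4 ≈ -9093.8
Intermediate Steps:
M(z, O) = -22/3 + 1/O (M(z, O) = -8 + (-2/(-3) + 1/O) = -8 + (-2*(-1/3) + 1/O) = -8 + (2/3 + 1/O) = -22/3 + 1/O)
(3*u(2) + M(3, -4))*(-4075 + 3202) = (3*6 + (-22/3 + 1/(-4)))*(-4075 + 3202) = (18 + (-22/3 - 1/4))*(-873) = (18 - 91/12)*(-873) = (125/12)*(-873) = -36375/4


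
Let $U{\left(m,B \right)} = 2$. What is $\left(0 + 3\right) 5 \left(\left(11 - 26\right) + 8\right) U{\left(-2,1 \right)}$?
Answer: $-210$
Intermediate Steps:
$\left(0 + 3\right) 5 \left(\left(11 - 26\right) + 8\right) U{\left(-2,1 \right)} = \left(0 + 3\right) 5 \left(\left(11 - 26\right) + 8\right) 2 = 3 \cdot 5 \left(-15 + 8\right) 2 = 15 \left(-7\right) 2 = \left(-105\right) 2 = -210$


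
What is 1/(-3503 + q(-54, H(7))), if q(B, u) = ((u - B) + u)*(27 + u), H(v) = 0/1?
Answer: -1/2045 ≈ -0.00048900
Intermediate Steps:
H(v) = 0 (H(v) = 0*1 = 0)
q(B, u) = (27 + u)*(-B + 2*u) (q(B, u) = (-B + 2*u)*(27 + u) = (27 + u)*(-B + 2*u))
1/(-3503 + q(-54, H(7))) = 1/(-3503 + (-27*(-54) + 2*0**2 + 54*0 - 1*(-54)*0)) = 1/(-3503 + (1458 + 2*0 + 0 + 0)) = 1/(-3503 + (1458 + 0 + 0 + 0)) = 1/(-3503 + 1458) = 1/(-2045) = -1/2045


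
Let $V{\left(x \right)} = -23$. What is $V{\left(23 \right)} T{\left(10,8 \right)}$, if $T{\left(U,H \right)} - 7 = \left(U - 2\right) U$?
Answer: $-2001$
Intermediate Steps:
$T{\left(U,H \right)} = 7 + U \left(-2 + U\right)$ ($T{\left(U,H \right)} = 7 + \left(U - 2\right) U = 7 + \left(-2 + U\right) U = 7 + U \left(-2 + U\right)$)
$V{\left(23 \right)} T{\left(10,8 \right)} = - 23 \left(7 + 10^{2} - 20\right) = - 23 \left(7 + 100 - 20\right) = \left(-23\right) 87 = -2001$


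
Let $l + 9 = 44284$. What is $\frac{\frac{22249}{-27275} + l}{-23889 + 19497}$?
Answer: $- \frac{150947297}{14973975} \approx -10.081$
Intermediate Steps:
$l = 44275$ ($l = -9 + 44284 = 44275$)
$\frac{\frac{22249}{-27275} + l}{-23889 + 19497} = \frac{\frac{22249}{-27275} + 44275}{-23889 + 19497} = \frac{22249 \left(- \frac{1}{27275}\right) + 44275}{-4392} = \left(- \frac{22249}{27275} + 44275\right) \left(- \frac{1}{4392}\right) = \frac{1207578376}{27275} \left(- \frac{1}{4392}\right) = - \frac{150947297}{14973975}$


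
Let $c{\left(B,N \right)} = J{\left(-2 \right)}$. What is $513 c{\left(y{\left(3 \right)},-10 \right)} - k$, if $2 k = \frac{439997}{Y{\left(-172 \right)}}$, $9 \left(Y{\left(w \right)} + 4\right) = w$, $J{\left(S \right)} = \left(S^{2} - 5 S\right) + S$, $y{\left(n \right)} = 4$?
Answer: $\frac{6520869}{416} \approx 15675.0$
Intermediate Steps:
$J{\left(S \right)} = S^{2} - 4 S$
$Y{\left(w \right)} = -4 + \frac{w}{9}$
$c{\left(B,N \right)} = 12$ ($c{\left(B,N \right)} = - 2 \left(-4 - 2\right) = \left(-2\right) \left(-6\right) = 12$)
$k = - \frac{3959973}{416}$ ($k = \frac{439997 \frac{1}{-4 + \frac{1}{9} \left(-172\right)}}{2} = \frac{439997 \frac{1}{-4 - \frac{172}{9}}}{2} = \frac{439997 \frac{1}{- \frac{208}{9}}}{2} = \frac{439997 \left(- \frac{9}{208}\right)}{2} = \frac{1}{2} \left(- \frac{3959973}{208}\right) = - \frac{3959973}{416} \approx -9519.2$)
$513 c{\left(y{\left(3 \right)},-10 \right)} - k = 513 \cdot 12 - - \frac{3959973}{416} = 6156 + \frac{3959973}{416} = \frac{6520869}{416}$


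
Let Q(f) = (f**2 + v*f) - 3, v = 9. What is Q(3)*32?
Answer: 1056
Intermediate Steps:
Q(f) = -3 + f**2 + 9*f (Q(f) = (f**2 + 9*f) - 3 = -3 + f**2 + 9*f)
Q(3)*32 = (-3 + 3**2 + 9*3)*32 = (-3 + 9 + 27)*32 = 33*32 = 1056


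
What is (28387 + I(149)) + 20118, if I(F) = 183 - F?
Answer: 48539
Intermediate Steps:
(28387 + I(149)) + 20118 = (28387 + (183 - 1*149)) + 20118 = (28387 + (183 - 149)) + 20118 = (28387 + 34) + 20118 = 28421 + 20118 = 48539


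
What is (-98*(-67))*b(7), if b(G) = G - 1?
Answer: 39396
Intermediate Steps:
b(G) = -1 + G
(-98*(-67))*b(7) = (-98*(-67))*(-1 + 7) = 6566*6 = 39396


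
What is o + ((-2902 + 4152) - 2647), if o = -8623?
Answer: -10020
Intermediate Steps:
o + ((-2902 + 4152) - 2647) = -8623 + ((-2902 + 4152) - 2647) = -8623 + (1250 - 2647) = -8623 - 1397 = -10020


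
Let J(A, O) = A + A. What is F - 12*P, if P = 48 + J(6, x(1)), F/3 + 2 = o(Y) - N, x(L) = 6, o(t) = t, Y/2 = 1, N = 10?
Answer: -750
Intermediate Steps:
Y = 2 (Y = 2*1 = 2)
J(A, O) = 2*A
F = -30 (F = -6 + 3*(2 - 1*10) = -6 + 3*(2 - 10) = -6 + 3*(-8) = -6 - 24 = -30)
P = 60 (P = 48 + 2*6 = 48 + 12 = 60)
F - 12*P = -30 - 12*60 = -30 - 720 = -750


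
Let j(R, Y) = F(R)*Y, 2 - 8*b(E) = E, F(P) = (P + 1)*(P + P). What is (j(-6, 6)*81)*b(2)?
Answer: 0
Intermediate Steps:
F(P) = 2*P*(1 + P) (F(P) = (1 + P)*(2*P) = 2*P*(1 + P))
b(E) = ¼ - E/8
j(R, Y) = 2*R*Y*(1 + R) (j(R, Y) = (2*R*(1 + R))*Y = 2*R*Y*(1 + R))
(j(-6, 6)*81)*b(2) = ((2*(-6)*6*(1 - 6))*81)*(¼ - ⅛*2) = ((2*(-6)*6*(-5))*81)*(¼ - ¼) = (360*81)*0 = 29160*0 = 0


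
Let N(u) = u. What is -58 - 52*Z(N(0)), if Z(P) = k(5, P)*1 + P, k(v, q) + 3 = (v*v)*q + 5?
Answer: -162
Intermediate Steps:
k(v, q) = 2 + q*v² (k(v, q) = -3 + ((v*v)*q + 5) = -3 + (v²*q + 5) = -3 + (q*v² + 5) = -3 + (5 + q*v²) = 2 + q*v²)
Z(P) = 2 + 26*P (Z(P) = (2 + P*5²)*1 + P = (2 + P*25)*1 + P = (2 + 25*P)*1 + P = (2 + 25*P) + P = 2 + 26*P)
-58 - 52*Z(N(0)) = -58 - 52*(2 + 26*0) = -58 - 52*(2 + 0) = -58 - 52*2 = -58 - 104 = -162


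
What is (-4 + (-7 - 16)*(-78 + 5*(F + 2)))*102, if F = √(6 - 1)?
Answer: 159120 - 11730*√5 ≈ 1.3289e+5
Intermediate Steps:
F = √5 ≈ 2.2361
(-4 + (-7 - 16)*(-78 + 5*(F + 2)))*102 = (-4 + (-7 - 16)*(-78 + 5*(√5 + 2)))*102 = (-4 - 23*(-78 + 5*(2 + √5)))*102 = (-4 - 23*(-78 + (10 + 5*√5)))*102 = (-4 - 23*(-68 + 5*√5))*102 = (-4 + (1564 - 115*√5))*102 = (1560 - 115*√5)*102 = 159120 - 11730*√5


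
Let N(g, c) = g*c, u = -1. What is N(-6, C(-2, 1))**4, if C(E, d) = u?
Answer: 1296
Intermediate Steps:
C(E, d) = -1
N(g, c) = c*g
N(-6, C(-2, 1))**4 = (-1*(-6))**4 = 6**4 = 1296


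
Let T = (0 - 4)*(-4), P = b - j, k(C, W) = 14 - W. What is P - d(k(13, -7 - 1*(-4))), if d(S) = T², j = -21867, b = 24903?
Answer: 46514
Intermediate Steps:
P = 46770 (P = 24903 - 1*(-21867) = 24903 + 21867 = 46770)
T = 16 (T = -4*(-4) = 16)
d(S) = 256 (d(S) = 16² = 256)
P - d(k(13, -7 - 1*(-4))) = 46770 - 1*256 = 46770 - 256 = 46514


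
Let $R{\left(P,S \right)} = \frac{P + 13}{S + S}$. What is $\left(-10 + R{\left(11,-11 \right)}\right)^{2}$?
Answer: $\frac{14884}{121} \approx 123.01$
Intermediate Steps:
$R{\left(P,S \right)} = \frac{13 + P}{2 S}$
$\left(-10 + R{\left(11,-11 \right)}\right)^{2} = \left(-10 + \frac{13 + 11}{2 \left(-11\right)}\right)^{2} = \left(-10 + \frac{1}{2} \left(- \frac{1}{11}\right) 24\right)^{2} = \left(-10 - \frac{12}{11}\right)^{2} = \left(- \frac{122}{11}\right)^{2} = \frac{14884}{121}$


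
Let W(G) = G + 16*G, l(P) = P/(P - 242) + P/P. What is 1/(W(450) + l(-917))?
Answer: 1159/8868426 ≈ 0.00013069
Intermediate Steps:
l(P) = 1 + P/(-242 + P) (l(P) = P/(-242 + P) + 1 = 1 + P/(-242 + P))
W(G) = 17*G
1/(W(450) + l(-917)) = 1/(17*450 + 2*(-121 - 917)/(-242 - 917)) = 1/(7650 + 2*(-1038)/(-1159)) = 1/(7650 + 2*(-1/1159)*(-1038)) = 1/(7650 + 2076/1159) = 1/(8868426/1159) = 1159/8868426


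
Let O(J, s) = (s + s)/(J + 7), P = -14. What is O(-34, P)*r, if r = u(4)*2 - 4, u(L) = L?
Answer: 112/27 ≈ 4.1481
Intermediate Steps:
O(J, s) = 2*s/(7 + J) (O(J, s) = (2*s)/(7 + J) = 2*s/(7 + J))
r = 4 (r = 4*2 - 4 = 8 - 4 = 4)
O(-34, P)*r = (2*(-14)/(7 - 34))*4 = (2*(-14)/(-27))*4 = (2*(-14)*(-1/27))*4 = (28/27)*4 = 112/27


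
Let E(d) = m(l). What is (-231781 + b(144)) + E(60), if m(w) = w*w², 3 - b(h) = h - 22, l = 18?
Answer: -226068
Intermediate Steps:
b(h) = 25 - h (b(h) = 3 - (h - 22) = 3 - (-22 + h) = 3 + (22 - h) = 25 - h)
m(w) = w³
E(d) = 5832 (E(d) = 18³ = 5832)
(-231781 + b(144)) + E(60) = (-231781 + (25 - 1*144)) + 5832 = (-231781 + (25 - 144)) + 5832 = (-231781 - 119) + 5832 = -231900 + 5832 = -226068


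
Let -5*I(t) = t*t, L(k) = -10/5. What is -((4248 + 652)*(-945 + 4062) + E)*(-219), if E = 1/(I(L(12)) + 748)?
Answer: 12496369688295/3736 ≈ 3.3449e+9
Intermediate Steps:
L(k) = -2 (L(k) = -10*1/5 = -2)
I(t) = -t**2/5 (I(t) = -t*t/5 = -t**2/5)
E = 5/3736 (E = 1/(-1/5*(-2)**2 + 748) = 1/(-1/5*4 + 748) = 1/(-4/5 + 748) = 1/(3736/5) = 5/3736 ≈ 0.0013383)
-((4248 + 652)*(-945 + 4062) + E)*(-219) = -((4248 + 652)*(-945 + 4062) + 5/3736)*(-219) = -(4900*3117 + 5/3736)*(-219) = -(15273300 + 5/3736)*(-219) = -57061048805*(-219)/3736 = -1*(-12496369688295/3736) = 12496369688295/3736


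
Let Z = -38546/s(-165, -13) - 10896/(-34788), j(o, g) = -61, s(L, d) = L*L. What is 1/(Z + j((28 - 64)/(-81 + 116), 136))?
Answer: -78925275/4901466329 ≈ -0.016102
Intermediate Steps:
s(L, d) = L²
Z = -87024554/78925275 (Z = -38546/((-165)²) - 10896/(-34788) = -38546/27225 - 10896*(-1/34788) = -38546*1/27225 + 908/2899 = -38546/27225 + 908/2899 = -87024554/78925275 ≈ -1.1026)
1/(Z + j((28 - 64)/(-81 + 116), 136)) = 1/(-87024554/78925275 - 61) = 1/(-4901466329/78925275) = -78925275/4901466329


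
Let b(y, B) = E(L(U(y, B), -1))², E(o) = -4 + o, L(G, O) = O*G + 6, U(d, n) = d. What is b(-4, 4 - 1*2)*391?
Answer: 14076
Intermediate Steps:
L(G, O) = 6 + G*O (L(G, O) = G*O + 6 = 6 + G*O)
b(y, B) = (2 - y)² (b(y, B) = (-4 + (6 + y*(-1)))² = (-4 + (6 - y))² = (2 - y)²)
b(-4, 4 - 1*2)*391 = (2 - 1*(-4))²*391 = (2 + 4)²*391 = 6²*391 = 36*391 = 14076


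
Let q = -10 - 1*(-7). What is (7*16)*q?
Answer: -336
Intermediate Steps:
q = -3 (q = -10 + 7 = -3)
(7*16)*q = (7*16)*(-3) = 112*(-3) = -336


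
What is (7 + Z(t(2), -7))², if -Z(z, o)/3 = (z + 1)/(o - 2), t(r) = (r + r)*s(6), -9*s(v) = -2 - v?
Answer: 52900/729 ≈ 72.565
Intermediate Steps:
s(v) = 2/9 + v/9 (s(v) = -(-2 - v)/9 = 2/9 + v/9)
t(r) = 16*r/9 (t(r) = (r + r)*(2/9 + (⅑)*6) = (2*r)*(2/9 + ⅔) = (2*r)*(8/9) = 16*r/9)
Z(z, o) = -3*(1 + z)/(-2 + o) (Z(z, o) = -3*(z + 1)/(o - 2) = -3*(1 + z)/(-2 + o))
(7 + Z(t(2), -7))² = (7 + 3*(-1 - 16*2/9)/(-2 - 7))² = (7 + 3*(-1 - 1*32/9)/(-9))² = (7 + 3*(-⅑)*(-1 - 32/9))² = (7 + 3*(-⅑)*(-41/9))² = (7 + 41/27)² = (230/27)² = 52900/729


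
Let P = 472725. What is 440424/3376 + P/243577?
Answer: 13609134531/102789494 ≈ 132.40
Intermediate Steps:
440424/3376 + P/243577 = 440424/3376 + 472725/243577 = 440424*(1/3376) + 472725*(1/243577) = 55053/422 + 472725/243577 = 13609134531/102789494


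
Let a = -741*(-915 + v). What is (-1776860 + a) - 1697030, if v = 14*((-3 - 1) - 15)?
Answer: -2598769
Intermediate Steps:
v = -266 (v = 14*(-4 - 15) = 14*(-19) = -266)
a = 875121 (a = -741*(-915 - 266) = -741*(-1181) = 875121)
(-1776860 + a) - 1697030 = (-1776860 + 875121) - 1697030 = -901739 - 1697030 = -2598769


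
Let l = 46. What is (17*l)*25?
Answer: 19550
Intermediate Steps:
(17*l)*25 = (17*46)*25 = 782*25 = 19550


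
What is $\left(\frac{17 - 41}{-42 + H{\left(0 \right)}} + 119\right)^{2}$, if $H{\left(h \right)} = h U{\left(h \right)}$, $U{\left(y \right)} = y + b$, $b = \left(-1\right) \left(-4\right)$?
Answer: $\frac{700569}{49} \approx 14297.0$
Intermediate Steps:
$b = 4$
$U{\left(y \right)} = 4 + y$ ($U{\left(y \right)} = y + 4 = 4 + y$)
$H{\left(h \right)} = h \left(4 + h\right)$
$\left(\frac{17 - 41}{-42 + H{\left(0 \right)}} + 119\right)^{2} = \left(\frac{17 - 41}{-42 + 0 \left(4 + 0\right)} + 119\right)^{2} = \left(- \frac{24}{-42 + 0 \cdot 4} + 119\right)^{2} = \left(- \frac{24}{-42 + 0} + 119\right)^{2} = \left(- \frac{24}{-42} + 119\right)^{2} = \left(\left(-24\right) \left(- \frac{1}{42}\right) + 119\right)^{2} = \left(\frac{4}{7} + 119\right)^{2} = \left(\frac{837}{7}\right)^{2} = \frac{700569}{49}$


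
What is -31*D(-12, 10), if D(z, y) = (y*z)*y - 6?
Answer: 37386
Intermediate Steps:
D(z, y) = -6 + z*y² (D(z, y) = z*y² - 6 = -6 + z*y²)
-31*D(-12, 10) = -31*(-6 - 12*10²) = -31*(-6 - 12*100) = -31*(-6 - 1200) = -31*(-1206) = 37386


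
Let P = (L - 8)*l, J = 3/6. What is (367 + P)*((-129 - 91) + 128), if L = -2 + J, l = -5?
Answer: -38134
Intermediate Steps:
J = ½ (J = 3*(⅙) = ½ ≈ 0.50000)
L = -3/2 (L = -2 + ½ = -3/2 ≈ -1.5000)
P = 95/2 (P = (-3/2 - 8)*(-5) = -19/2*(-5) = 95/2 ≈ 47.500)
(367 + P)*((-129 - 91) + 128) = (367 + 95/2)*((-129 - 91) + 128) = 829*(-220 + 128)/2 = (829/2)*(-92) = -38134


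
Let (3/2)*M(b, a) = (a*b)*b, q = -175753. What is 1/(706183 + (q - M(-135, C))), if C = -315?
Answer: 1/4357680 ≈ 2.2948e-7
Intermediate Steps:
M(b, a) = 2*a*b²/3 (M(b, a) = 2*((a*b)*b)/3 = 2*(a*b²)/3 = 2*a*b²/3)
1/(706183 + (q - M(-135, C))) = 1/(706183 + (-175753 - 2*(-315)*(-135)²/3)) = 1/(706183 + (-175753 - 2*(-315)*18225/3)) = 1/(706183 + (-175753 - 1*(-3827250))) = 1/(706183 + (-175753 + 3827250)) = 1/(706183 + 3651497) = 1/4357680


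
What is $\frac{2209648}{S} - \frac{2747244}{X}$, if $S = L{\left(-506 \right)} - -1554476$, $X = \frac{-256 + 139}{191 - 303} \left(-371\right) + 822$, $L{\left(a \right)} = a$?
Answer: $- \frac{11381799479272}{1800274245} \approx -6322.3$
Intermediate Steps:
$X = \frac{6951}{16}$ ($X = - \frac{117}{-112} \left(-371\right) + 822 = \left(-117\right) \left(- \frac{1}{112}\right) \left(-371\right) + 822 = \frac{117}{112} \left(-371\right) + 822 = - \frac{6201}{16} + 822 = \frac{6951}{16} \approx 434.44$)
$S = 1553970$ ($S = -506 - -1554476 = -506 + 1554476 = 1553970$)
$\frac{2209648}{S} - \frac{2747244}{X} = \frac{2209648}{1553970} - \frac{2747244}{\frac{6951}{16}} = 2209648 \cdot \frac{1}{1553970} - \frac{14651968}{2317} = \frac{1104824}{776985} - \frac{14651968}{2317} = - \frac{11381799479272}{1800274245}$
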